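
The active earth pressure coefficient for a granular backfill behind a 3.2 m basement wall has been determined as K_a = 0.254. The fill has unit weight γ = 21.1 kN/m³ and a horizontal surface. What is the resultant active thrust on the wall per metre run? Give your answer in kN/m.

27.4 kN/m

P = ½ K_a γ H² = 0.5 × 0.254 × 21.1 × 3.2² = 27.44 kN/m.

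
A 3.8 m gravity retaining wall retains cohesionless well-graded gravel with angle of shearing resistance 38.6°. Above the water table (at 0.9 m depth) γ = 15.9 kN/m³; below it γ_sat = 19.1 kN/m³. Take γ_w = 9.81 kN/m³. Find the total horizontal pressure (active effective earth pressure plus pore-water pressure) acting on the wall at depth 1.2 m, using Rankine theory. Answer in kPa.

K_a = (1 − sin φ)/(1 + sin φ) = 0.2316.
γ' = 19.1 − 9.81 = 9.290 kN/m³.
Effective vertical stress at 1.2 m: σ'_v = 15.9×0.9 + 9.290×0.300 = 17.10 kPa.
σ'_h = K_a σ'_v = 0.2316 × 17.10 = 3.960 kPa; u = γ_w × 0.300 = 2.943 kPa.
Total σ_h = 3.960 + 2.943 = 6.903 kPa.

6.90 kPa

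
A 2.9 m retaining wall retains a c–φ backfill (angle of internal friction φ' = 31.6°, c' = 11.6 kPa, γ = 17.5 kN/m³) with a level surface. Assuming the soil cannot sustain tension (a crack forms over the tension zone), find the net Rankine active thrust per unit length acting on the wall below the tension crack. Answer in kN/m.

K_a = 0.3123; √K_a = 0.5589.
Tension-crack depth z_c = 2c/(γ√K_a) = 2×11.6/(17.5×0.5589) = 2.372 m.
σ_a at base = K_a γ H − 2c√K_a = 0.3123×17.5×2.9 − 2×11.6×0.5589 = 2.886 kPa.
P_a = ½ × 2.886 × (H − z_c) = 0.5×2.886×0.5279 = 0.7617 kN/m.

0.762 kN/m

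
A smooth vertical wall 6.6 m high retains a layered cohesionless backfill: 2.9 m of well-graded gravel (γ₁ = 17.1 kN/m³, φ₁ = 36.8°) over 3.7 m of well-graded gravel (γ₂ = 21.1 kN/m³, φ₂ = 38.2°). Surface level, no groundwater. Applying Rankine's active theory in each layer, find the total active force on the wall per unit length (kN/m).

K_a1 = tan²(45°−36.8°/2) = 0.2508; K_a2 = tan²(45°−38.2°/2) = 0.2358.
Layer 1: σ at base = K_a1 γ₁ h₁ = 12.44 kPa; P₁ = ½×12.44×2.9 = 18.03.
Layer 2: σ_v at top = γ₁h₁ = 49.59; σ_h top = K_a2×49.59 = 11.69; σ_h base = K_a2×(49.59+21.1×3.7) = 30.10.
P₂ = ½(11.69+30.10)×3.7 = 77.32. Total P_a = 18.03+77.32 = 95.35 kN/m.

95.3 kN/m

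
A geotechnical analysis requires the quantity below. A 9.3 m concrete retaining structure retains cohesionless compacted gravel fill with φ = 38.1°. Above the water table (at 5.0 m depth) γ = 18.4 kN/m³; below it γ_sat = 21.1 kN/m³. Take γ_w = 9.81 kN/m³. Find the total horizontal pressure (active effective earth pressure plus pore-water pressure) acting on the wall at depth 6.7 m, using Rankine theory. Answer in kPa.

K_a = (1 − sin φ)/(1 + sin φ) = 0.2368.
γ' = 21.1 − 9.81 = 11.29 kN/m³.
Effective vertical stress at 6.7 m: σ'_v = 18.4×5.0 + 11.29×1.70 = 111.2 kPa.
σ'_h = K_a σ'_v = 0.2368 × 111.2 = 26.33 kPa; u = γ_w × 1.70 = 16.68 kPa.
Total σ_h = 26.33 + 16.68 = 43.01 kPa.

43.0 kPa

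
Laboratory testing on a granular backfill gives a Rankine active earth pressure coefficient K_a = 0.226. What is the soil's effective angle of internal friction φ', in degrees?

K_a = tan²(45° − φ/2) ⇒ 45° − φ/2 = arctan(√0.226) = 25.43°.
φ = 2(45° − 25.43°) = 39.15°.

39.1°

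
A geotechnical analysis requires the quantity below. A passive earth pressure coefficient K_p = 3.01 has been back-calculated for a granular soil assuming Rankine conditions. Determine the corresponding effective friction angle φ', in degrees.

30.1°

K_p = (1+sin φ)/(1−sin φ) ⇒ sin φ = (K_p − 1)/(K_p + 1) = 0.5012.
φ = arcsin(0.5012) = 30.08°.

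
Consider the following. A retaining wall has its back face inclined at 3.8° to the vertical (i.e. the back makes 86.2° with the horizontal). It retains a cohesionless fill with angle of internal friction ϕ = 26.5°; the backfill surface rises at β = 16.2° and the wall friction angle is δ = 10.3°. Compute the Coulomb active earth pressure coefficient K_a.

0.494

K_a = sin²(α+φ) / [sin²α · sin(α−δ) · (1 + √{sin(φ+δ)sin(φ−β) / (sin(α−δ)sin(α+β))})²].
With α = 86.2°, φ = 26.5°, δ = 10.3°, β = 16.2°: K_a = 0.4936.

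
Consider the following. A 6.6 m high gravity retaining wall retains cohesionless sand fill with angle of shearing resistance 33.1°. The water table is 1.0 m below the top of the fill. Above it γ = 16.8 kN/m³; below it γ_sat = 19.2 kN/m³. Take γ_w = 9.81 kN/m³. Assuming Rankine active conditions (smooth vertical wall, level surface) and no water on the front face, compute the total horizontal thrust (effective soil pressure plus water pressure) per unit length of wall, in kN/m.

K_a = tan²(45° − φ/2) = 0.2936.
γ' = 19.2 − 9.81 = 9.390 kN/m³. Depth below WT = 5.6 m.
σ'_h at WT = K_a γ d_w = 4.932 kPa; at base = 4.932 + K_a γ' × 5.6 = 20.37 kPa.
P₁ (0–1.0 m) = ½×4.932×1.0 = 2.466. P₂ (1.0–6.6 m) = ½(4.932+20.37)×5.6 = 70.84.
P_w = ½ γ_w h₂² = 0.5×9.81×5.6² = 153.8. Total = 2.466+70.84+153.8 = 227.1 kN/m.

227 kN/m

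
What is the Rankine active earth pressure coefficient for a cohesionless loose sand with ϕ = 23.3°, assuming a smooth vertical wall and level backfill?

0.433

K_a = tan²(45° − φ/2) = tan²(33.35°) = 0.4331.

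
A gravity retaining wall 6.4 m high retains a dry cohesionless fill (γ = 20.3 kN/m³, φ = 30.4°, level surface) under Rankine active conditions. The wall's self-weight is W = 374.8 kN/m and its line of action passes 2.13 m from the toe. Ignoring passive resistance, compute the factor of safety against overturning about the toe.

2.74

K_a = tan²(45° − 30.4°/2) = 0.3280.
P_a = ½K_aγH² = 0.5×0.3280×20.3×6.4² = 136.4 kN/m, acting at H/3 = 2.133 m above the base.
Overturning moment M_o = P_a × H/3 = 136.4 × 2.133 = 290.9.
Resisting moment M_r = W × 2.13 = 374.8 × 2.13 = 798.3.
FS_overturning = M_r/M_o = 798.3/290.9 = 2.744.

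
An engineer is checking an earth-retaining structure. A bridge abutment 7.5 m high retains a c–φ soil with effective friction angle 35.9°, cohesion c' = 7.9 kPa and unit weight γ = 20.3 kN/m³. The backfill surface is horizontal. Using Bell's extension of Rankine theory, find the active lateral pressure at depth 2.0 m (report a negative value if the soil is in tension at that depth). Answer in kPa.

K_a = (1 − sin φ)/(1 + sin φ) = 0.2607.
σ_a = K_a γ z − 2c√K_a = 0.2607×20.3×2.0 − 2×7.9×0.5106 = 2.518 kPa.

2.52 kPa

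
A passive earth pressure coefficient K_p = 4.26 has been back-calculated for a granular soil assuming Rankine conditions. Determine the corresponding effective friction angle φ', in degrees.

K_p = (1+sin φ)/(1−sin φ) ⇒ sin φ = (K_p − 1)/(K_p + 1) = 0.6198.
φ = arcsin(0.6198) = 38.30°.

38.3°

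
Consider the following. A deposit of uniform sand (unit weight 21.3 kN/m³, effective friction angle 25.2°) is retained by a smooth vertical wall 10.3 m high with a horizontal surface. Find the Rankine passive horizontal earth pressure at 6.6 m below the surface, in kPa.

K_p = (1 + sin φ)/(1 − sin φ) = 2.483.
σ_h = K_p γ z = 2.483 × 21.3 × 6.6 = 349.1 kPa.

349 kPa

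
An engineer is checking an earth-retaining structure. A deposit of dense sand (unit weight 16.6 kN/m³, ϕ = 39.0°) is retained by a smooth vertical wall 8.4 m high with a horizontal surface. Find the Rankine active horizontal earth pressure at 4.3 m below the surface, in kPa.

16.2 kPa

K_a = (1 − sin φ)/(1 + sin φ) = 0.2275.
σ_h = K_a γ z = 0.2275 × 16.6 × 4.3 = 16.24 kPa.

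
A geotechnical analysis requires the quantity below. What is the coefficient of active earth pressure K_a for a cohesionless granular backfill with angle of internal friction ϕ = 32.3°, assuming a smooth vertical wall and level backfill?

K_a = (1 − sin φ)/(1 + sin φ) = (1 − sin 32.3°)/(1 + sin 32.3°) = 0.3035.

0.303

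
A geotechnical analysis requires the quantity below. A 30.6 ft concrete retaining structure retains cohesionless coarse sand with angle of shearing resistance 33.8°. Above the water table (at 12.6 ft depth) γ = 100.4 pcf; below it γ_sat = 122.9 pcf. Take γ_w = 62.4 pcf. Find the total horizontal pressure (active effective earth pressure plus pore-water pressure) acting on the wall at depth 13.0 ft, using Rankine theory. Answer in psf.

393 psf

K_a = (1 − sin φ)/(1 + sin φ) = 0.2851.
γ' = 122.9 − 62.4 = 60.50 pcf.
Effective vertical stress at 13.0 ft: σ'_v = 100.4×12.6 + 60.50×0.400 = 1289 psf.
σ'_h = K_a σ'_v = 0.2851 × 1289 = 367.6 psf; u = γ_w × 0.400 = 24.96 psf.
Total σ_h = 367.6 + 24.96 = 392.5 psf.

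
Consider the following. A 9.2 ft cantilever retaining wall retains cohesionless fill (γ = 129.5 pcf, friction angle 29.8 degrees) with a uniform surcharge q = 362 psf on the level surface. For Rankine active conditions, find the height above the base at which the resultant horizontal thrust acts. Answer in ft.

K_a = 0.3360.
Triangular part P₁ = ½K_aγH² = 1842 at H/3 = 3.067 ft; rectangular part P₂ = K_a q H = 1119 at H/2 = 4.600 ft.
ȳ = (P₁·3.067 + P₂·4.600)/(P₁+P₂) = 3.646 ft.

3.65 ft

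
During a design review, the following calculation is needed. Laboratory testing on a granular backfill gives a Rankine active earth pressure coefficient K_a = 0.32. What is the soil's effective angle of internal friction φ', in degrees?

K_a = tan²(45° − φ/2) ⇒ 45° − φ/2 = arctan(√0.32) = 29.50°.
φ = 2(45° − 29.50°) = 31.01°.

31.0°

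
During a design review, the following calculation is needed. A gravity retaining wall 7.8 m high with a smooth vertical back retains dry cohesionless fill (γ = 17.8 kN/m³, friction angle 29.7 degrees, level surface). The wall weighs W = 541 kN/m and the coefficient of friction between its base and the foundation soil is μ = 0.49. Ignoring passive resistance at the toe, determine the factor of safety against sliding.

K_a = tan²(45° − 29.7°/2) = 0.3374.
P_a = ½K_aγH² = 0.5×0.3374×17.8×7.8² = 182.7 kN/m, acting at H/3 = 2.600 m above the base.
FS_sliding = μW / P_a = 0.49×541 / 182.7 = 1.451.

1.45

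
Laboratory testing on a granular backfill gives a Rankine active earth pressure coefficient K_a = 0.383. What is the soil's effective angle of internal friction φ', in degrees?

K_a = tan²(45° − φ/2) ⇒ 45° − φ/2 = arctan(√0.383) = 31.75°.
φ = 2(45° − 31.75°) = 26.50°.

26.5°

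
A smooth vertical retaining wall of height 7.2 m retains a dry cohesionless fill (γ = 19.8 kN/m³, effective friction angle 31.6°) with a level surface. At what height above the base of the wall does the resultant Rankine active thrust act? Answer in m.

K_a = 0.3123.
The pressure distribution is triangular, so the resultant acts at H/3 above the base = 7.2/3 = 2.400 m.

2.40 m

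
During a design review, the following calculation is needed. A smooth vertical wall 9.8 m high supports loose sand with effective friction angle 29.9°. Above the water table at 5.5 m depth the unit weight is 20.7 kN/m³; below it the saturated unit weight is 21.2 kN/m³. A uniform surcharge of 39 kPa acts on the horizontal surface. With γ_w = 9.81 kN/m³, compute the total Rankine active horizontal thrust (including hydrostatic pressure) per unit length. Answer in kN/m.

K_a = tan²(45° − φ/2) = 0.3347.
γ' = 21.2 − 9.81 = 11.39 kN/m³. h₂ = H − d_w = 4.3 m.
σ'_h: at surface K_a·q = 13.05; at WT K_a(q+γd_w) = 51.16; at base K_a(q+γd_w+γ'h₂) = 67.55 kPa.
P₁ = ½(13.05+51.16)×5.5 = 176.6; P₂ = ½(51.16+67.55)×4.3 = 255.2; P_w = ½γ_w h₂² = 90.69.
Total = 176.6+255.2+90.69 = 522.5 kN/m.

522 kN/m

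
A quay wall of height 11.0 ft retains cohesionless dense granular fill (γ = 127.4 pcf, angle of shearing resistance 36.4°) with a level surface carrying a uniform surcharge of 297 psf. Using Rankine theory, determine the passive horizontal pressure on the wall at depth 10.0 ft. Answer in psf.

K_p = (1 + sin φ)/(1 − sin φ) = 3.919.
σ_v = γz + q = 127.4 × 10.0 + 297 = 1571 psf.
σ_h = K_p σ_v = 3.919 × 1571 = 6157 psf.

6160 psf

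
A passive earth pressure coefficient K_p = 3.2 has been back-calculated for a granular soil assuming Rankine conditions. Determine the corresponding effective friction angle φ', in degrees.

K_p = (1+sin φ)/(1−sin φ) ⇒ sin φ = (K_p − 1)/(K_p + 1) = 0.5238.
φ = arcsin(0.5238) = 31.59°.

31.6°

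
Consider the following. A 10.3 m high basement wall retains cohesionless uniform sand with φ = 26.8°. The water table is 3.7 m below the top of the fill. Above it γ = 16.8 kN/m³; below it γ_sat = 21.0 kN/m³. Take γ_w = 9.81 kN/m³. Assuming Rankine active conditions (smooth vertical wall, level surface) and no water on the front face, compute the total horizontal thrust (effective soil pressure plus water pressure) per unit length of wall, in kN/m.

K_a = tan²(45° − φ/2) = 0.3785.
γ' = 21.0 − 9.81 = 11.19 kN/m³. Depth below WT = 6.6 m.
σ'_h at WT = K_a γ d_w = 23.53 kPa; at base = 23.53 + K_a γ' × 6.6 = 51.48 kPa.
P₁ (0–3.7 m) = ½×23.53×3.7 = 43.52. P₂ (3.7–10.3 m) = ½(23.53+51.48)×6.6 = 247.5.
P_w = ½ γ_w h₂² = 0.5×9.81×6.6² = 213.7. Total = 43.52+247.5+213.7 = 504.7 kN/m.

505 kN/m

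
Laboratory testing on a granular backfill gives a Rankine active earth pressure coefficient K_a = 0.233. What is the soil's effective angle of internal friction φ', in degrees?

K_a = tan²(45° − φ/2) ⇒ 45° − φ/2 = arctan(√0.233) = 25.77°.
φ = 2(45° − 25.77°) = 38.47°.

38.5°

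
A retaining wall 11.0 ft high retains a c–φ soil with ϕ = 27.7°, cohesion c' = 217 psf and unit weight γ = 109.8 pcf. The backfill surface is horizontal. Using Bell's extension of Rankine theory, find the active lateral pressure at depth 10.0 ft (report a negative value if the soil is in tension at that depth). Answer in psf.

139 psf

K_a = (1 − sin φ)/(1 + sin φ) = 0.3653.
σ_a = K_a γ z − 2c√K_a = 0.3653×109.8×10.0 − 2×217×0.6044 = 138.8 psf.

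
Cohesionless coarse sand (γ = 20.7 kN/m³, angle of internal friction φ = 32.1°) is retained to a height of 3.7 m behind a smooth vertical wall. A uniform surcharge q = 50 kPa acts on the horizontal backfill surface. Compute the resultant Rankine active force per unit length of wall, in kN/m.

100.0 kN/m

K_a = tan²(45° − φ/2) = 0.3060.
Soil triangle: ½ K_a γ H² = 0.5×0.3060×20.7×3.7² = 43.36 kN/m.
Surcharge rectangle: K_a q H = 0.3060×50×3.7 = 56.61 kN/m.
Total = 43.36 + 56.61 = 99.97 kN/m.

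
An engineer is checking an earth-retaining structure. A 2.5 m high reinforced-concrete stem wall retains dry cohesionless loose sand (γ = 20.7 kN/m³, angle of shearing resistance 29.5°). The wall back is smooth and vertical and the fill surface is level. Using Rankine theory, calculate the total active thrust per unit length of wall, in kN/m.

22.0 kN/m

K_a = tan²(45° − φ/2) = 0.3401.
P_a = ½ K_a γ H² = 0.5 × 0.3401 × 20.7 × 2.5² = 22.00 kN/m.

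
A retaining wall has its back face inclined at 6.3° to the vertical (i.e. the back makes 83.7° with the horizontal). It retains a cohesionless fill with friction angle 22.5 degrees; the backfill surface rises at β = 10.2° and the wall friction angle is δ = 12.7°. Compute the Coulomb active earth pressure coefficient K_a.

0.533

K_a = sin²(α+φ) / [sin²α · sin(α−δ) · (1 + √{sin(φ+δ)sin(φ−β) / (sin(α−δ)sin(α+β))})²].
With α = 83.7°, φ = 22.5°, δ = 12.7°, β = 10.2°: K_a = 0.5331.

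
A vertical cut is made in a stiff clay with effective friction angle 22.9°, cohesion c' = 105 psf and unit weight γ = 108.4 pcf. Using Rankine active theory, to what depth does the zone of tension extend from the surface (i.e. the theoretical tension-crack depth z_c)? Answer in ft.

2.92 ft

K_a = tan²(45° − 22.9°/2) = 0.4398; √K_a = 0.6631.
The active pressure is zero where K_a γ z = 2c√K_a, so z_c = 2c/(γ√K_a) = 2×105/(108.4×0.6631) = 2.921 ft.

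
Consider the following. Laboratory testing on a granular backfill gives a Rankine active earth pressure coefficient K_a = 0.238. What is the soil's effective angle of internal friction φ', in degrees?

38.0°

K_a = tan²(45° − φ/2) ⇒ 45° − φ/2 = arctan(√0.238) = 26.01°.
φ = 2(45° − 26.01°) = 37.99°.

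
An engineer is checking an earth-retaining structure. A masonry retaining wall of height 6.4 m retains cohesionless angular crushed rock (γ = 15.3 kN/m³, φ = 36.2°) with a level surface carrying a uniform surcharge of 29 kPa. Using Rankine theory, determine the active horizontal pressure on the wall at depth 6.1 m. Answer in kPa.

K_a = (1 − sin φ)/(1 + sin φ) = 0.2574.
σ_v = γz + q = 15.3 × 6.1 + 29 = 122.3 kPa.
σ_h = K_a σ_v = 0.2574 × 122.3 = 31.49 kPa.

31.5 kPa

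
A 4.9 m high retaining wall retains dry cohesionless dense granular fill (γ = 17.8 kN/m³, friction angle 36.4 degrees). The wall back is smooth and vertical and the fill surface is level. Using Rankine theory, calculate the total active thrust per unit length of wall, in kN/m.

54.5 kN/m

K_a = tan²(45° − φ/2) = 0.2552.
P_a = ½ K_a γ H² = 0.5 × 0.2552 × 17.8 × 4.9² = 54.53 kN/m.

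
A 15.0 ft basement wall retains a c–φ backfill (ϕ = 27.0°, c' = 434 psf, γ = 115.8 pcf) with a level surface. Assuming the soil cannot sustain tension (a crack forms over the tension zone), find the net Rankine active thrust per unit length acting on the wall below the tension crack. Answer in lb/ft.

167 lb/ft

K_a = 0.3755; √K_a = 0.6128.
Tension-crack depth z_c = 2c/(γ√K_a) = 2×434/(115.8×0.6128) = 12.23 ft.
σ_a at base = K_a γ H − 2c√K_a = 0.3755×115.8×15.0 − 2×434×0.6128 = 120.4 psf.
P_a = ½ × 120.4 × (H − z_c) = 0.5×120.4×2.768 = 166.6 lb/ft.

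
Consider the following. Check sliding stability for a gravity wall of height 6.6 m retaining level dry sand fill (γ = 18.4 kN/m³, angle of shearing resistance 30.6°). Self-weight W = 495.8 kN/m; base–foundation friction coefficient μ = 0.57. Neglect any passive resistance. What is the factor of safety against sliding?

2.17

K_a = tan²(45° − 30.6°/2) = 0.3253.
P_a = ½K_aγH² = 0.5×0.3253×18.4×6.6² = 130.4 kN/m, acting at H/3 = 2.200 m above the base.
FS_sliding = μW / P_a = 0.57×495.8 / 130.4 = 2.168.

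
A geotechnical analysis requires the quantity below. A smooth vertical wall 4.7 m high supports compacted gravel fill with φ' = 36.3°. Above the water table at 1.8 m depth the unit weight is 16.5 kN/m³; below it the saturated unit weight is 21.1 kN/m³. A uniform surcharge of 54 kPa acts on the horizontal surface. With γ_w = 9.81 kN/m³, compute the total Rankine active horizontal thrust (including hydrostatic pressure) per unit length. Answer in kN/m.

K_a = tan²(45° − φ/2) = 0.2563.
γ' = 21.1 − 9.81 = 11.29 kN/m³. h₂ = H − d_w = 2.9 m.
σ'_h: at surface K_a·q = 13.84; at WT K_a(q+γd_w) = 21.45; at base K_a(q+γd_w+γ'h₂) = 29.84 kPa.
P₁ = ½(13.84+21.45)×1.8 = 31.76; P₂ = ½(21.45+29.84)×2.9 = 74.37; P_w = ½γ_w h₂² = 41.25.
Total = 31.76+74.37+41.25 = 147.4 kN/m.

147 kN/m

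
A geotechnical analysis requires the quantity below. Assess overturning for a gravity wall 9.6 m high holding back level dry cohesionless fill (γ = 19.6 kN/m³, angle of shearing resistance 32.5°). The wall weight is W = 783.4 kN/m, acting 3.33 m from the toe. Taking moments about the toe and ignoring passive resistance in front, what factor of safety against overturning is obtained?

3.00

K_a = tan²(45° − 32.5°/2) = 0.3010.
P_a = ½K_aγH² = 0.5×0.3010×19.6×9.6² = 271.8 kN/m, acting at H/3 = 3.200 m above the base.
Overturning moment M_o = P_a × H/3 = 271.8 × 3.200 = 869.9.
Resisting moment M_r = W × 3.33 = 783.4 × 3.33 = 2609.
FS_overturning = M_r/M_o = 2609/869.9 = 2.999.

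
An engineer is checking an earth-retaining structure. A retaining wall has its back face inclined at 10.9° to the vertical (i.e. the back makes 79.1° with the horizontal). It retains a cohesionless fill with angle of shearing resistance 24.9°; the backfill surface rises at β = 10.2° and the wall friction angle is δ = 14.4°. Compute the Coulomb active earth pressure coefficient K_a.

0.534

K_a = sin²(α+φ) / [sin²α · sin(α−δ) · (1 + √{sin(φ+δ)sin(φ−β) / (sin(α−δ)sin(α+β))})²].
With α = 79.1°, φ = 24.9°, δ = 14.4°, β = 10.2°: K_a = 0.5344.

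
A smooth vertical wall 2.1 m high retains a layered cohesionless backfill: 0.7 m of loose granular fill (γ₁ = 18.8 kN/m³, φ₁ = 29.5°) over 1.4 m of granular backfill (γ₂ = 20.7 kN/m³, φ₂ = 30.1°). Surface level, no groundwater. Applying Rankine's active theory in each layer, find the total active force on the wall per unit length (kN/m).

14.4 kN/m

K_a1 = tan²(45°−29.5°/2) = 0.3401; K_a2 = tan²(45°−30.1°/2) = 0.3320.
Layer 1: σ at base = K_a1 γ₁ h₁ = 4.476 kPa; P₁ = ½×4.476×0.7 = 1.567.
Layer 2: σ_v at top = γ₁h₁ = 13.16; σ_h top = K_a2×13.16 = 4.369; σ_h base = K_a2×(13.16+20.7×1.4) = 13.99.
P₂ = ½(4.369+13.99)×1.4 = 12.85. Total P_a = 1.567+12.85 = 14.42 kN/m.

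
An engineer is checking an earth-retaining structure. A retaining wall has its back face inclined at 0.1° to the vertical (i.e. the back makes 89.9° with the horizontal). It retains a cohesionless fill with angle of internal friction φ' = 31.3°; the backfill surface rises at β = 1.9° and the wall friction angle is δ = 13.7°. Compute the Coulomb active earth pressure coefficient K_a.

K_a = sin²(α+φ) / [sin²α · sin(α−δ) · (1 + √{sin(φ+δ)sin(φ−β) / (sin(α−δ)sin(α+β))})²].
With α = 89.9°, φ = 31.3°, δ = 13.7°, β = 1.9°: K_a = 0.2950.

0.295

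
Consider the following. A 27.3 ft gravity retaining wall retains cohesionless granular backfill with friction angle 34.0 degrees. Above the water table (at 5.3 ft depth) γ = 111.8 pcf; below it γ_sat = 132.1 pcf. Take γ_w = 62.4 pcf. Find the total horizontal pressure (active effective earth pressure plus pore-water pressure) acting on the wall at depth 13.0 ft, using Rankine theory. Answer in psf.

800 psf

K_a = (1 − sin φ)/(1 + sin φ) = 0.2827.
γ' = 132.1 − 62.4 = 69.70 pcf.
Effective vertical stress at 13.0 ft: σ'_v = 111.8×5.3 + 69.70×7.70 = 1129 psf.
σ'_h = K_a σ'_v = 0.2827 × 1129 = 319.3 psf; u = γ_w × 7.70 = 480.5 psf.
Total σ_h = 319.3 + 480.5 = 799.7 psf.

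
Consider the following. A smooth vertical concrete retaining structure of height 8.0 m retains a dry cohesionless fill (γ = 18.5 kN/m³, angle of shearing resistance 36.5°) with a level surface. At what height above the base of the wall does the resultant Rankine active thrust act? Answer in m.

2.67 m

K_a = 0.2541.
The pressure distribution is triangular, so the resultant acts at H/3 above the base = 8.0/3 = 2.667 m.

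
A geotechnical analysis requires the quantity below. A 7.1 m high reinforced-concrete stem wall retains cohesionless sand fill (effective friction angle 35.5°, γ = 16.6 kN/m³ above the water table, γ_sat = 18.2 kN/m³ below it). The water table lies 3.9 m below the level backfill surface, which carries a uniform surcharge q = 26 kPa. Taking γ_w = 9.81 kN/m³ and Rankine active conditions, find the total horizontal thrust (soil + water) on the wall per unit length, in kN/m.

K_a = tan²(45° − φ/2) = 0.2653.
γ' = 18.2 − 9.81 = 8.390 kN/m³. h₂ = H − d_w = 3.2 m.
σ'_h: at surface K_a·q = 6.897; at WT K_a(q+γd_w) = 24.07; at base K_a(q+γd_w+γ'h₂) = 31.19 kPa.
P₁ = ½(6.897+24.07)×3.9 = 60.38; P₂ = ½(24.07+31.19)×3.2 = 88.42; P_w = ½γ_w h₂² = 50.23.
Total = 60.38+88.42+50.23 = 199.0 kN/m.

199 kN/m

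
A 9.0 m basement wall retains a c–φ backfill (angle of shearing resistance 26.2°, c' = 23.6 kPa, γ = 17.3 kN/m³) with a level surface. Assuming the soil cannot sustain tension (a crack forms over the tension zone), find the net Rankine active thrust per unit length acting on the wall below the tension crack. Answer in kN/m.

71.4 kN/m

K_a = 0.3874; √K_a = 0.6224.
Tension-crack depth z_c = 2c/(γ√K_a) = 2×23.6/(17.3×0.6224) = 4.383 m.
σ_a at base = K_a γ H − 2c√K_a = 0.3874×17.3×9.0 − 2×23.6×0.6224 = 30.94 kPa.
P_a = ½ × 30.94 × (H − z_c) = 0.5×30.94×4.617 = 71.43 kN/m.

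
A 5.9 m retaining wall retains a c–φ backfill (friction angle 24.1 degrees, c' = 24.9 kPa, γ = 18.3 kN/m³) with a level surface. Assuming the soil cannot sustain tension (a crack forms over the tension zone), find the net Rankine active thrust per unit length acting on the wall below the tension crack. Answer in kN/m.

K_a = 0.4201; √K_a = 0.6482.
Tension-crack depth z_c = 2c/(γ√K_a) = 2×24.9/(18.3×0.6482) = 4.198 m.
σ_a at base = K_a γ H − 2c√K_a = 0.4201×18.3×5.9 − 2×24.9×0.6482 = 13.08 kPa.
P_a = ½ × 13.08 × (H − z_c) = 0.5×13.08×1.702 = 11.13 kN/m.

11.1 kN/m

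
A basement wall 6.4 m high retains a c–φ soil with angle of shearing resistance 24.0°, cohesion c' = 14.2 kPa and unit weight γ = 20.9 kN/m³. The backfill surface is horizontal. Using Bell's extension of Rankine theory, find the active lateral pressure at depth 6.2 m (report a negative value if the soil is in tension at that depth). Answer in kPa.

K_a = (1 − sin φ)/(1 + sin φ) = 0.4217.
σ_a = K_a γ z − 2c√K_a = 0.4217×20.9×6.2 − 2×14.2×0.6494 = 36.20 kPa.

36.2 kPa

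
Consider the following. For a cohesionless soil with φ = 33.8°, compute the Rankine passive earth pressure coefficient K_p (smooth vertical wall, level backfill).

3.51

K_p = (1 + sin φ)/(1 − sin φ) = tan²(45° + 33.8°/2) = 3.508.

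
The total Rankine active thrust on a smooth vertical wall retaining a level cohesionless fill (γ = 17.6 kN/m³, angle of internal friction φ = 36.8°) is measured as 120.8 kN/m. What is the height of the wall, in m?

7.40 m

K_a = 0.2508. P_a = ½ K_a γ H² ⇒ H = √(2P_a/(K_a γ)).
H = √(2×120.8/(0.2508×17.6)) = 7.399 m.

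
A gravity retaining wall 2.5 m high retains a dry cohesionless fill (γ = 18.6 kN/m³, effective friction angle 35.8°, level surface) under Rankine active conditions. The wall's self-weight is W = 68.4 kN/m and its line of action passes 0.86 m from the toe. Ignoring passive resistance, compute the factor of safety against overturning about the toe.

4.64

K_a = tan²(45° − 35.8°/2) = 0.2619.
P_a = ½K_aγH² = 0.5×0.2619×18.6×2.5² = 15.22 kN/m, acting at H/3 = 0.8333 m above the base.
Overturning moment M_o = P_a × H/3 = 15.22 × 0.8333 = 12.68.
Resisting moment M_r = W × 0.86 = 68.4 × 0.86 = 58.82.
FS_overturning = M_r/M_o = 58.82/12.68 = 4.638.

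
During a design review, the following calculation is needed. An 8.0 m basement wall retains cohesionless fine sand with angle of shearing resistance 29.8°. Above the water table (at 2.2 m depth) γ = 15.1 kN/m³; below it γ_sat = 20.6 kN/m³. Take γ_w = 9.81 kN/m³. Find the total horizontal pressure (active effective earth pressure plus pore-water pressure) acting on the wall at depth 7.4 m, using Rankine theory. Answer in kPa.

81.0 kPa

K_a = (1 − sin φ)/(1 + sin φ) = 0.3360.
γ' = 20.6 − 9.81 = 10.79 kN/m³.
Effective vertical stress at 7.4 m: σ'_v = 15.1×2.2 + 10.79×5.20 = 89.33 kPa.
σ'_h = K_a σ'_v = 0.3360 × 89.33 = 30.02 kPa; u = γ_w × 5.20 = 51.01 kPa.
Total σ_h = 30.02 + 51.01 = 81.03 kPa.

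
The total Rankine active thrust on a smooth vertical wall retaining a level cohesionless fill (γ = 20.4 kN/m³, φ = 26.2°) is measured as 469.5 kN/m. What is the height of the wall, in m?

10.9 m

K_a = 0.3874. P_a = ½ K_a γ H² ⇒ H = √(2P_a/(K_a γ)).
H = √(2×469.5/(0.3874×20.4)) = 10.90 m.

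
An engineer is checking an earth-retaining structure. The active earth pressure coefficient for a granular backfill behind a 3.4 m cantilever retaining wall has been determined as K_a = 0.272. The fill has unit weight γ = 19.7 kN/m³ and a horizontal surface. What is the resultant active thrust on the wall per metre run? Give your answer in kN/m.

31.0 kN/m

P = ½ K_a γ H² = 0.5 × 0.272 × 19.7 × 3.4² = 30.97 kN/m.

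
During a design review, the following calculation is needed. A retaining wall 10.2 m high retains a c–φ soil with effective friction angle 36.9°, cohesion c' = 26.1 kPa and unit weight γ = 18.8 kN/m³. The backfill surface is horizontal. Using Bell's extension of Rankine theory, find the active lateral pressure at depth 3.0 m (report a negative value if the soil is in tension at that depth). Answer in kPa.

K_a = (1 − sin φ)/(1 + sin φ) = 0.2497.
σ_a = K_a γ z − 2c√K_a = 0.2497×18.8×3.0 − 2×26.1×0.4997 = -12.00 kPa.

-12.0 kPa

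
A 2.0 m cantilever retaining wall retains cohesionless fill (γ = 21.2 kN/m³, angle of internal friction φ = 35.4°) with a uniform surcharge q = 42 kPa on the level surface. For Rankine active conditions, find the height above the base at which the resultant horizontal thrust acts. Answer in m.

0.888 m

K_a = 0.2664.
Triangular part P₁ = ½K_aγH² = 11.30 at H/3 = 0.6667 m; rectangular part P₂ = K_a q H = 22.38 at H/2 = 1.000 m.
ȳ = (P₁·0.6667 + P₂·1.000)/(P₁+P₂) = 0.8882 m.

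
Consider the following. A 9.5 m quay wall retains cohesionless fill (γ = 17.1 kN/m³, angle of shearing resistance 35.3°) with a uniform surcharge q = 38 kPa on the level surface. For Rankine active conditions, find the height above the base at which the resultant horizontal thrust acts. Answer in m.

3.67 m

K_a = 0.2675.
Triangular part P₁ = ½K_aγH² = 206.4 at H/3 = 3.167 m; rectangular part P₂ = K_a q H = 96.58 at H/2 = 4.750 m.
ȳ = (P₁·3.167 + P₂·4.750)/(P₁+P₂) = 3.671 m.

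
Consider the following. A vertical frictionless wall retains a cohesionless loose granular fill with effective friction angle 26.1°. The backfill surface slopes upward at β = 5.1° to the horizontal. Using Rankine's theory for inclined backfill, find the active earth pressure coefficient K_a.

0.395

K_a = cos β · (cos β − √(cos²β − cos²φ)) / (cos β + √(cos²β − cos²φ)).
cos β = 0.9960, cos φ = 0.8980, √(cos²β − cos²φ) = 0.4309.
K_a = 0.9960 × (0.9960 − 0.4309)/(0.9960 + 0.4309) = 0.3945.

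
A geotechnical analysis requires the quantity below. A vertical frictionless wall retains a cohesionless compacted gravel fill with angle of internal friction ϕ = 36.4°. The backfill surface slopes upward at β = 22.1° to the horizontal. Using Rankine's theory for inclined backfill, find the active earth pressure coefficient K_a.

K_a = cos β · (cos β − √(cos²β − cos²φ)) / (cos β + √(cos²β − cos²φ)).
cos β = 0.9265, cos φ = 0.8049, √(cos²β − cos²φ) = 0.4589.
K_a = 0.9265 × (0.9265 − 0.4589)/(0.9265 + 0.4589) = 0.3127.

0.313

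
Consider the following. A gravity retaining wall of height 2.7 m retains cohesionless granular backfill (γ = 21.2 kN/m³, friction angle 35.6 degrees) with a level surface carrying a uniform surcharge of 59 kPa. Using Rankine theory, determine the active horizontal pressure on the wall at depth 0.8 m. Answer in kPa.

20.1 kPa

K_a = (1 − sin φ)/(1 + sin φ) = 0.2641.
σ_v = γz + q = 21.2 × 0.8 + 59 = 75.96 kPa.
σ_h = K_a σ_v = 0.2641 × 75.96 = 20.06 kPa.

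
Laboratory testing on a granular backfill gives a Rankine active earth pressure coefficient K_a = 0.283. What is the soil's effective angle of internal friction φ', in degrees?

34.0°

K_a = tan²(45° − φ/2) ⇒ 45° − φ/2 = arctan(√0.283) = 28.01°.
φ = 2(45° − 28.01°) = 33.98°.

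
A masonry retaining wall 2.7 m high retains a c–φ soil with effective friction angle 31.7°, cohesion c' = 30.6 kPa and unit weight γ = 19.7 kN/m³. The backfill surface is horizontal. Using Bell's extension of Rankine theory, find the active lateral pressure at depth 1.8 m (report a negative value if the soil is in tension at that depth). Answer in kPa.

K_a = (1 − sin φ)/(1 + sin φ) = 0.3111.
σ_a = K_a γ z − 2c√K_a = 0.3111×19.7×1.8 − 2×30.6×0.5577 = -23.10 kPa.

-23.1 kPa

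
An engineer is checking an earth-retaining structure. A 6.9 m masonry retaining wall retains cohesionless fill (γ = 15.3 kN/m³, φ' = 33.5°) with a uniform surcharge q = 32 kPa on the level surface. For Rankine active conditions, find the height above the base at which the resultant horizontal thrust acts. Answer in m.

2.73 m

K_a = 0.2887.
Triangular part P₁ = ½K_aγH² = 105.2 at H/3 = 2.300 m; rectangular part P₂ = K_a q H = 63.75 at H/2 = 3.450 m.
ȳ = (P₁·2.300 + P₂·3.450)/(P₁+P₂) = 2.734 m.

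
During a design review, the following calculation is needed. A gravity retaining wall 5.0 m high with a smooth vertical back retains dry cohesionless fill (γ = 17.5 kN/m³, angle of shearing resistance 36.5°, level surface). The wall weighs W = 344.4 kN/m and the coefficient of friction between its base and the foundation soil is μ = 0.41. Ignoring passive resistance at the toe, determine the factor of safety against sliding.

2.54

K_a = tan²(45° − 36.5°/2) = 0.2541.
P_a = ½K_aγH² = 0.5×0.2541×17.5×5.0² = 55.58 kN/m, acting at H/3 = 1.667 m above the base.
FS_sliding = μW / P_a = 0.41×344.4 / 55.58 = 2.541.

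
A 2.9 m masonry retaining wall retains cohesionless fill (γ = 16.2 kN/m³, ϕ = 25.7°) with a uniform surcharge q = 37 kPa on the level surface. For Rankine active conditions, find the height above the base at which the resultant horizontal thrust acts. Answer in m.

K_a = 0.3950.
Triangular part P₁ = ½K_aγH² = 26.91 at H/3 = 0.9667 m; rectangular part P₂ = K_a q H = 42.39 at H/2 = 1.450 m.
ȳ = (P₁·0.9667 + P₂·1.450)/(P₁+P₂) = 1.262 m.

1.26 m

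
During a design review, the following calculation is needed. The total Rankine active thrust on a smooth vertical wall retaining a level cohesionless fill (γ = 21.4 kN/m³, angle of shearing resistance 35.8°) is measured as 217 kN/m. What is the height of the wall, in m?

8.80 m

K_a = 0.2619. P_a = ½ K_a γ H² ⇒ H = √(2P_a/(K_a γ)).
H = √(2×217/(0.2619×21.4)) = 8.800 m.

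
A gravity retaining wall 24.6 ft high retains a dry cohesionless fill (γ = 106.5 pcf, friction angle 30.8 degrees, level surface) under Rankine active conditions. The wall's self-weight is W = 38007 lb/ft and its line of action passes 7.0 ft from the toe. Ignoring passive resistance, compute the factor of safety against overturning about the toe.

K_a = tan²(45° − 30.8°/2) = 0.3227.
P_a = ½K_aγH² = 0.5×0.3227×106.5×24.6² = 10400 lb/ft, acting at H/3 = 8.200 ft above the base.
Overturning moment M_o = P_a × H/3 = 10400 × 8.200 = 85270.
Resisting moment M_r = W × 7.0 = 38007 × 7.0 = 266000.
FS_overturning = M_r/M_o = 266000/85270 = 3.120.

3.12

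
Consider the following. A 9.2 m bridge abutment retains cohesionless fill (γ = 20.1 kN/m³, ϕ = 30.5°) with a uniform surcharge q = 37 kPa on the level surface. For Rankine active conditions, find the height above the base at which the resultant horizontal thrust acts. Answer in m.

K_a = 0.3267.
Triangular part P₁ = ½K_aγH² = 277.9 at H/3 = 3.067 m; rectangular part P₂ = K_a q H = 111.2 at H/2 = 4.600 m.
ȳ = (P₁·3.067 + P₂·4.600)/(P₁+P₂) = 3.505 m.

3.50 m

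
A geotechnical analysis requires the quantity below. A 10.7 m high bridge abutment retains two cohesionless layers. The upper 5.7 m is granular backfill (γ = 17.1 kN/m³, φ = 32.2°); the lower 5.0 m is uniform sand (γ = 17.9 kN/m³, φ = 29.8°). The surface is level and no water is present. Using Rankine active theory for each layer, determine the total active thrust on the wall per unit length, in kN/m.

K_a1 = tan²(45°−32.2°/2) = 0.3047; K_a2 = tan²(45°−29.8°/2) = 0.3360.
Layer 1: σ at base = K_a1 γ₁ h₁ = 29.70 kPa; P₁ = ½×29.70×5.7 = 84.65.
Layer 2: σ_v at top = γ₁h₁ = 97.47; σ_h top = K_a2×97.47 = 32.75; σ_h base = K_a2×(97.47+17.9×5.0) = 62.83.
P₂ = ½(32.75+62.83)×5.0 = 238.9. Total P_a = 84.65+238.9 = 323.6 kN/m.

324 kN/m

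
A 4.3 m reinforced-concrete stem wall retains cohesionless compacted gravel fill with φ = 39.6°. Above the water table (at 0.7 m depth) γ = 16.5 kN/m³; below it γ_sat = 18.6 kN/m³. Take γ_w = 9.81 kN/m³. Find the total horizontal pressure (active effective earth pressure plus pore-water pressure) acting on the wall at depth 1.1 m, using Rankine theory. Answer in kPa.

7.26 kPa

K_a = (1 − sin φ)/(1 + sin φ) = 0.2214.
γ' = 18.6 − 9.81 = 8.790 kN/m³.
Effective vertical stress at 1.1 m: σ'_v = 16.5×0.7 + 8.790×0.400 = 15.07 kPa.
σ'_h = K_a σ'_v = 0.2214 × 15.07 = 3.336 kPa; u = γ_w × 0.400 = 3.924 kPa.
Total σ_h = 3.336 + 3.924 = 7.260 kPa.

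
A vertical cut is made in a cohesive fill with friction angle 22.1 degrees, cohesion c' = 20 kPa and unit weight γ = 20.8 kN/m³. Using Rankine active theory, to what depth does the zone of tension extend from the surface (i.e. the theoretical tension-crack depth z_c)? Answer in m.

2.86 m

K_a = tan²(45° − 22.1°/2) = 0.4533; √K_a = 0.6732.
The active pressure is zero where K_a γ z = 2c√K_a, so z_c = 2c/(γ√K_a) = 2×20/(20.8×0.6732) = 2.856 m.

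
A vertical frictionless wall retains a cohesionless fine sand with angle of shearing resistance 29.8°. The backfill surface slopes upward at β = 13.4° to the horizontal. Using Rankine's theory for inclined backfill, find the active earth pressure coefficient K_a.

0.367

K_a = cos β · (cos β − √(cos²β − cos²φ)) / (cos β + √(cos²β − cos²φ)).
cos β = 0.9728, cos φ = 0.8678, √(cos²β − cos²φ) = 0.4396.
K_a = 0.9728 × (0.9728 − 0.4396)/(0.9728 + 0.4396) = 0.3672.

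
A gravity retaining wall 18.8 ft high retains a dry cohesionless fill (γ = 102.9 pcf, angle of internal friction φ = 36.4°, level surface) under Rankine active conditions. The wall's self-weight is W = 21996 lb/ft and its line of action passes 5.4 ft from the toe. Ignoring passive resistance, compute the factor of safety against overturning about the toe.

K_a = tan²(45° − 36.4°/2) = 0.2552.
P_a = ½K_aγH² = 0.5×0.2552×102.9×18.8² = 4640 lb/ft, acting at H/3 = 6.267 ft above the base.
Overturning moment M_o = P_a × H/3 = 4640 × 6.267 = 29080.
Resisting moment M_r = W × 5.4 = 21996 × 5.4 = 118800.
FS_overturning = M_r/M_o = 118800/29080 = 4.085.

4.08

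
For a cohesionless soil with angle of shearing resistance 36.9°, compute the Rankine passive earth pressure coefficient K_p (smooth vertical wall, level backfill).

K_p = (1 + sin φ)/(1 − sin φ) = tan²(45° + 36.9°/2) = 4.005.

4.01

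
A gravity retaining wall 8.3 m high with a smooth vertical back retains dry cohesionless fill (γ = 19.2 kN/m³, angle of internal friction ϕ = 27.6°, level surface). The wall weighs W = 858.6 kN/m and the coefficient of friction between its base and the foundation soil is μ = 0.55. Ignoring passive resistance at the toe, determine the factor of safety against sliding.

1.95

K_a = tan²(45° − 27.6°/2) = 0.3668.
P_a = ½K_aγH² = 0.5×0.3668×19.2×8.3² = 242.6 kN/m, acting at H/3 = 2.767 m above the base.
FS_sliding = μW / P_a = 0.55×858.6 / 242.6 = 1.947.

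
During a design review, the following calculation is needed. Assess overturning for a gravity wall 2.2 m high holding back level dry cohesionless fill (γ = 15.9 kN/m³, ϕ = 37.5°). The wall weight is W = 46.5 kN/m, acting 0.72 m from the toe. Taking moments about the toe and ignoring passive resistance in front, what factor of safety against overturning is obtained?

K_a = tan²(45° − 37.5°/2) = 0.2432.
P_a = ½K_aγH² = 0.5×0.2432×15.9×2.2² = 9.358 kN/m, acting at H/3 = 0.7333 m above the base.
Overturning moment M_o = P_a × H/3 = 9.358 × 0.7333 = 6.862.
Resisting moment M_r = W × 0.72 = 46.5 × 0.72 = 33.48.
FS_overturning = M_r/M_o = 33.48/6.862 = 4.879.

4.88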